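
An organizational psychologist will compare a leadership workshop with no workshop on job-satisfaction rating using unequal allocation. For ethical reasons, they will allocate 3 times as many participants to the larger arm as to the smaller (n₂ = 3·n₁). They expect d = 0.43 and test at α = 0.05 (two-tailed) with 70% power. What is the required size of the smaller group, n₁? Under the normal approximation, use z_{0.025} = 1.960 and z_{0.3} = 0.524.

With allocation ratio k = n₂/n₁ = 3, Var(x̄₁−x̄₂) = σ²(1/n₁ + 1/(k·n₁)) = σ²·(k+1)/(k·n₁).
So n₁ = (1 + 1/k)·((z_{α/2} + z_β)/d)² = 1.333 × (2.484/0.43)².
n₁ = 1.333 × 33.37 = 44.5.
Round up: n₁ = 45, giving n₂ = 3 × 45 = 135.

n₁ = 45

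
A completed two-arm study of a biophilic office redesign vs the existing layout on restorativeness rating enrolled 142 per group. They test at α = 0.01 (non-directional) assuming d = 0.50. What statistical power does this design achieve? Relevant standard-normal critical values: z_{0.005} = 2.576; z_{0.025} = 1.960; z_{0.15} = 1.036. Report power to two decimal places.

power ≈ 0.95

For two equal groups, power = Φ(d·√(n/2) − z_{α/2}).
d·√(n/2) = 0.50 × √(142/2) = 0.50 × 8.426 = 4.213.
z_β = 4.213 − 2.576 = 1.637.
Power = Φ(1.637) = 0.949.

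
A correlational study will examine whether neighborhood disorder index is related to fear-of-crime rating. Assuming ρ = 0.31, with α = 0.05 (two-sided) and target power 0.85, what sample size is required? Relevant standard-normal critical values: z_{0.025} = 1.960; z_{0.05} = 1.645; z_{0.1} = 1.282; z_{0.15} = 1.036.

Fisher's z: C = ½·ln((1+r)/(1−r)) = ½·ln(1.8986) = 0.3205.
n = ((z_{α/2} + z_β)/C)² + 3.
(1.960 + 1.036) / 0.3205 = 2.996 / 0.3205 = 9.348.
n = 9.348² + 3 = 87.38 + 3 = 90.4.
Round up.

n = 91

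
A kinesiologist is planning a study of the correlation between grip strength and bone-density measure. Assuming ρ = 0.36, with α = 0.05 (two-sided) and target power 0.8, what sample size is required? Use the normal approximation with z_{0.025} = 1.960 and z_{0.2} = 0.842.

n = 59

Fisher's z: C = ½·ln((1+r)/(1−r)) = ½·ln(2.1250) = 0.3769.
n = ((z_{α/2} + z_β)/C)² + 3.
(1.960 + 0.842) / 0.3769 = 2.802 / 0.3769 = 7.434.
n = 7.434² + 3 = 55.27 + 3 = 58.3.
Round up.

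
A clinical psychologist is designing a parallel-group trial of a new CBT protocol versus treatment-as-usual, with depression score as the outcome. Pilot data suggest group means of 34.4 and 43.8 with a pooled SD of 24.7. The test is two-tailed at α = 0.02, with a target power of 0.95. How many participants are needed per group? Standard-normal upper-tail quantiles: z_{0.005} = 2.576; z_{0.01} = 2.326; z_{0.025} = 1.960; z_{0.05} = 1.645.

Cohen's d = |M₁ − M₂| / SD_pooled = |34.4 − 43.8| / 24.7 = 9.4 / 24.7 = 0.381.
For two independent groups with equal n: n = 2·((z_{α/2} + z_β) / d)².
z_{α/2} + z_β = 2.326 + 1.645 = 3.971.
n = 2 × (3.971 / 0.381)² = 2 × 10.423² = 2 × 108.63 = 217.3.
Round up to the next whole participant.

n = 218 per group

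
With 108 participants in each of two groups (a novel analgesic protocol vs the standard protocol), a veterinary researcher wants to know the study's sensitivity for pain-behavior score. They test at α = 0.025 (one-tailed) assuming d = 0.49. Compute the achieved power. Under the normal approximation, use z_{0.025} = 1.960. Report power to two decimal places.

power ≈ 0.95

For two equal groups, power = Φ(d·√(n/2) − z_{α}).
d·√(n/2) = 0.49 × √(108/2) = 0.49 × 7.348 = 3.601.
z_β = 3.601 − 1.960 = 1.641.
Power = Φ(1.641) = 0.950.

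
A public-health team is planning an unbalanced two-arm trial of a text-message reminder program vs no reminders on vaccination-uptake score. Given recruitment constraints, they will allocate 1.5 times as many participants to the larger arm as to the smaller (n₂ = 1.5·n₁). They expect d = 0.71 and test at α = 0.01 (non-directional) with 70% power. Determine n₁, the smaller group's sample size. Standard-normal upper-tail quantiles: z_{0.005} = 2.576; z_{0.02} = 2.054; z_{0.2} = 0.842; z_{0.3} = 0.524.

n₁ = 32

With allocation ratio k = n₂/n₁ = 1.5, Var(x̄₁−x̄₂) = σ²(1/n₁ + 1/(k·n₁)) = σ²·(k+1)/(k·n₁).
So n₁ = (1 + 1/k)·((z_{α/2} + z_β)/d)² = 1.667 × (3.100/0.71)².
n₁ = 1.667 × 19.06 = 31.8.
Round up: n₁ = 32, giving n₂ = 1.5 × 32 = 48.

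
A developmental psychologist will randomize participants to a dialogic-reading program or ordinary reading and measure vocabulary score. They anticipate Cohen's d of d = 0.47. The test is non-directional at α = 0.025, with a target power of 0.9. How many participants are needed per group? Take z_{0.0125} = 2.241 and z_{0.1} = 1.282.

n = 113 per group

For two independent groups with equal n: n = 2·((z_{α/2} + z_β) / d)².
z_{α/2} + z_β = 2.241 + 1.282 = 3.523.
n = 2 × (3.523 / 0.47)² = 2 × 7.496² = 2 × 56.19 = 112.4.
Round up to the next whole participant.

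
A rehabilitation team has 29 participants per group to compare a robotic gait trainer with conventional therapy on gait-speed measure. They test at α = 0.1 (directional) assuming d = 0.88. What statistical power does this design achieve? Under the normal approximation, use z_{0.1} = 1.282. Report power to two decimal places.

power ≈ 0.98

For two equal groups, power = Φ(d·√(n/2) − z_{α}).
d·√(n/2) = 0.88 × √(29/2) = 0.88 × 3.808 = 3.351.
z_β = 3.351 − 1.282 = 2.069.
Power = Φ(2.069) = 0.981.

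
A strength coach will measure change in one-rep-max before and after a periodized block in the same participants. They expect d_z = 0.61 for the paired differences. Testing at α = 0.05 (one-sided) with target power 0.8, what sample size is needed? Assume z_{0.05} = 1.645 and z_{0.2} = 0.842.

n = 17 pairs

For a paired (one-sample on differences) test: n = ((z_{α} + z_β) / d)².
z_{α} + z_β = 1.645 + 0.842 = 2.487.
n = (2.487 / 0.61)² = 4.077² = 16.62.
Round up.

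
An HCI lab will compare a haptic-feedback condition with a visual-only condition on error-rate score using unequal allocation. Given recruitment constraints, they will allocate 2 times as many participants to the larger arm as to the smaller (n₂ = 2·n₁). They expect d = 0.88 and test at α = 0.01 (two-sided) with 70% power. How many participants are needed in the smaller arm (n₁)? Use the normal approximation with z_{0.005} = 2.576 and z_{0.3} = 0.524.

n₁ = 19

With allocation ratio k = n₂/n₁ = 2, Var(x̄₁−x̄₂) = σ²(1/n₁ + 1/(k·n₁)) = σ²·(k+1)/(k·n₁).
So n₁ = (1 + 1/k)·((z_{α/2} + z_β)/d)² = 1.500 × (3.100/0.88)².
n₁ = 1.500 × 12.41 = 18.6.
Round up: n₁ = 19, giving n₂ = 2 × 19 = 38.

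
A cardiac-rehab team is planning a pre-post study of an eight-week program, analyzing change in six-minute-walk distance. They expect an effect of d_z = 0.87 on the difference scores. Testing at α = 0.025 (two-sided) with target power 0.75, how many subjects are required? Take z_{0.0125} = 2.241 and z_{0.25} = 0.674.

For a paired (one-sample on differences) test: n = ((z_{α/2} + z_β) / d)².
z_{α/2} + z_β = 2.241 + 0.674 = 2.915.
n = (2.915 / 0.87)² = 3.351² = 11.23.
Round up.

n = 12 pairs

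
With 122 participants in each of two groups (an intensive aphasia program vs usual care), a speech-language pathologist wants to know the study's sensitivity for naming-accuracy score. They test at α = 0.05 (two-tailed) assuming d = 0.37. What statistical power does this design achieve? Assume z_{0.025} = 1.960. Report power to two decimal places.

power ≈ 0.82

For two equal groups, power = Φ(d·√(n/2) − z_{α/2}).
d·√(n/2) = 0.37 × √(122/2) = 0.37 × 7.810 = 2.890.
z_β = 2.890 − 1.960 = 0.930.
Power = Φ(0.930) = 0.824.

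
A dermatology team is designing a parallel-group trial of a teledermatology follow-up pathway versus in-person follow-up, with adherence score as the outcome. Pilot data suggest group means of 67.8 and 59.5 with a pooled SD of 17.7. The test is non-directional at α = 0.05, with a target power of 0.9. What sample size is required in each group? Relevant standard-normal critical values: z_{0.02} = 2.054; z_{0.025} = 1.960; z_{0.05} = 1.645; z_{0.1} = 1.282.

n = 96 per group

Cohen's d = |M₁ − M₂| / SD_pooled = |67.8 − 59.5| / 17.7 = 8.3 / 17.7 = 0.469.
For two independent groups with equal n: n = 2·((z_{α/2} + z_β) / d)².
z_{α/2} + z_β = 1.960 + 1.282 = 3.242.
n = 2 × (3.242 / 0.469)² = 2 × 6.913² = 2 × 47.78 = 95.6.
Round up to the next whole participant.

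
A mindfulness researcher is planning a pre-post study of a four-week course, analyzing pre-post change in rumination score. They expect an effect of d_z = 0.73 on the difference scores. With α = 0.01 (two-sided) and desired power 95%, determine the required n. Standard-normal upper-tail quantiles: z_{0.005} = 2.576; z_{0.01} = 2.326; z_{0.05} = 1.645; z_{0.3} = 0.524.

n = 34 pairs

For a paired (one-sample on differences) test: n = ((z_{α/2} + z_β) / d)².
z_{α/2} + z_β = 2.576 + 1.645 = 4.221.
n = (4.221 / 0.73)² = 5.782² = 33.43.
Round up.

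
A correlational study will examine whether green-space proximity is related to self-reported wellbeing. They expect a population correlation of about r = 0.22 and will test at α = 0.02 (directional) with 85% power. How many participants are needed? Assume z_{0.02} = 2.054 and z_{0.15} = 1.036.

Fisher's z: C = ½·ln((1+r)/(1−r)) = ½·ln(1.5641) = 0.2237.
n = ((z_{α} + z_β)/C)² + 3.
(2.054 + 1.036) / 0.2237 = 3.090 / 0.2237 = 13.813.
n = 13.813² + 3 = 190.80 + 3 = 193.8.
Round up.

n = 194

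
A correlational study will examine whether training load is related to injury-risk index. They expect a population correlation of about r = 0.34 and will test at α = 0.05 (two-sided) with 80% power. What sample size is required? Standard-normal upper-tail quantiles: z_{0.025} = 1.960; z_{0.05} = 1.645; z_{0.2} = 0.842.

Fisher's z: C = ½·ln((1+r)/(1−r)) = ½·ln(2.0303) = 0.3541.
n = ((z_{α/2} + z_β)/C)² + 3.
(1.960 + 0.842) / 0.3541 = 2.802 / 0.3541 = 7.913.
n = 7.913² + 3 = 62.62 + 3 = 65.6.
Round up.

n = 66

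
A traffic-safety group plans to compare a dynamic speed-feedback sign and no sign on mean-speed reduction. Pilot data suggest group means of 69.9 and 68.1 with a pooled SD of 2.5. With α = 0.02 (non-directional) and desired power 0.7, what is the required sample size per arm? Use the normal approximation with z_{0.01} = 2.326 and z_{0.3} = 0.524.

n = 32 per group

Cohen's d = |M₁ − M₂| / SD_pooled = |69.9 − 68.1| / 2.5 = 1.8 / 2.5 = 0.720.
For two independent groups with equal n: n = 2·((z_{α/2} + z_β) / d)².
z_{α/2} + z_β = 2.326 + 0.524 = 2.850.
n = 2 × (2.850 / 0.720)² = 2 × 3.958² = 2 × 15.67 = 31.3.
Round up to the next whole participant.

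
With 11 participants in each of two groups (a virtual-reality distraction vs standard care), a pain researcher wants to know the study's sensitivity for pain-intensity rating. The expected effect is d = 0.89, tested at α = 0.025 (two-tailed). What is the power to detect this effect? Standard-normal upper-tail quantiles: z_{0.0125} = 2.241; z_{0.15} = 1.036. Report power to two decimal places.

power ≈ 0.44

For two equal groups, power = Φ(d·√(n/2) − z_{α/2}).
d·√(n/2) = 0.89 × √(11/2) = 0.89 × 2.345 = 2.087.
z_β = 2.087 − 2.241 = -0.154.
Power = Φ(-0.154) = 0.439.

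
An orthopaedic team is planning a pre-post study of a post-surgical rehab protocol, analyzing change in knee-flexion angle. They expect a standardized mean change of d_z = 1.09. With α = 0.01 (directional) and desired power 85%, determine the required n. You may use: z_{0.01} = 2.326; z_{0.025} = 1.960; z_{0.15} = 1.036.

For a paired (one-sample on differences) test: n = ((z_{α} + z_β) / d)².
z_{α} + z_β = 2.326 + 1.036 = 3.362.
n = (3.362 / 1.09)² = 3.084² = 9.51.
Round up.

n = 10 pairs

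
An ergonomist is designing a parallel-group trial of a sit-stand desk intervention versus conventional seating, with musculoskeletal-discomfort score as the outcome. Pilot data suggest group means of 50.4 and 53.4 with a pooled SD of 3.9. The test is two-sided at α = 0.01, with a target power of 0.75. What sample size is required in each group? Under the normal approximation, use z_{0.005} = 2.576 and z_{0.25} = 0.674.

n = 36 per group

Cohen's d = |M₁ − M₂| / SD_pooled = |50.4 − 53.4| / 3.9 = 3.0 / 3.9 = 0.769.
For two independent groups with equal n: n = 2·((z_{α/2} + z_β) / d)².
z_{α/2} + z_β = 2.576 + 0.674 = 3.250.
n = 2 × (3.250 / 0.769)² = 2 × 4.226² = 2 × 17.86 = 35.7.
Round up to the next whole participant.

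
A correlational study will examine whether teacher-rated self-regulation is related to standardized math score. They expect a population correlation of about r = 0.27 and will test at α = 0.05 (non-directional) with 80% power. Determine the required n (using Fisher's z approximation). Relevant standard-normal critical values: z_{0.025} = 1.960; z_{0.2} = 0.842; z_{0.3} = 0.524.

n = 106

Fisher's z: C = ½·ln((1+r)/(1−r)) = ½·ln(1.7397) = 0.2769.
n = ((z_{α/2} + z_β)/C)² + 3.
(1.960 + 0.842) / 0.2769 = 2.802 / 0.2769 = 10.119.
n = 10.119² + 3 = 102.40 + 3 = 105.4.
Round up.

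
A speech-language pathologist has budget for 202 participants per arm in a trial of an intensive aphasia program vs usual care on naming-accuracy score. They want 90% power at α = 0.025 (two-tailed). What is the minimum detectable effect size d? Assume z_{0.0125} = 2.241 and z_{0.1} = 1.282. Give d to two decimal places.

For two independent groups of n = 202 each: d_min = (z_{α/2} + z_β)·√(2/n).
z-sum = 2.241 + 1.282 = 3.523.
d_min = 3.523 × √(2/202) = 3.523 × 0.0995 = 0.351.

d_min ≈ 0.35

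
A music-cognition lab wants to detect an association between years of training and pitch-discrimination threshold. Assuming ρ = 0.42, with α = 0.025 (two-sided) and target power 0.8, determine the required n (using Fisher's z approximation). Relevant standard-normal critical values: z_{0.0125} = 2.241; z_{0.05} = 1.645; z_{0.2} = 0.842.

Fisher's z: C = ½·ln((1+r)/(1−r)) = ½·ln(2.4483) = 0.4477.
n = ((z_{α/2} + z_β)/C)² + 3.
(2.241 + 0.842) / 0.4477 = 3.083 / 0.4477 = 6.886.
n = 6.886² + 3 = 47.42 + 3 = 50.4.
Round up.

n = 51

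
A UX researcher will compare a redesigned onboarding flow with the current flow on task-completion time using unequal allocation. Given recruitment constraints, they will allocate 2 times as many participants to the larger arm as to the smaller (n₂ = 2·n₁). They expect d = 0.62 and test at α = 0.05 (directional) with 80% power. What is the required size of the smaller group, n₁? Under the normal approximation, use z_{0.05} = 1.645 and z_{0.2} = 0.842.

n₁ = 25

With allocation ratio k = n₂/n₁ = 2, Var(x̄₁−x̄₂) = σ²(1/n₁ + 1/(k·n₁)) = σ²·(k+1)/(k·n₁).
So n₁ = (1 + 1/k)·((z_{α} + z_β)/d)² = 1.500 × (2.487/0.62)².
n₁ = 1.500 × 16.09 = 24.1.
Round up: n₁ = 25, giving n₂ = 2 × 25 = 50.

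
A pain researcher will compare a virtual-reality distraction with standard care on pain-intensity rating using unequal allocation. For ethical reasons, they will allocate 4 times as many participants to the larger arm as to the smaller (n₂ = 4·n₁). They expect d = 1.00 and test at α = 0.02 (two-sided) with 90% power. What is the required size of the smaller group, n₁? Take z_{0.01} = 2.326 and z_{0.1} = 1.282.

n₁ = 17

With allocation ratio k = n₂/n₁ = 4, Var(x̄₁−x̄₂) = σ²(1/n₁ + 1/(k·n₁)) = σ²·(k+1)/(k·n₁).
So n₁ = (1 + 1/k)·((z_{α/2} + z_β)/d)² = 1.250 × (3.608/1.00)².
n₁ = 1.250 × 13.02 = 16.3.
Round up: n₁ = 17, giving n₂ = 4 × 17 = 68.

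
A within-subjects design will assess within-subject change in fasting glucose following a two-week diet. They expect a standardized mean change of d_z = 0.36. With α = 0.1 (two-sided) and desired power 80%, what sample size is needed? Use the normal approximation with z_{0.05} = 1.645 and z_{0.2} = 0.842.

n = 48 pairs

For a paired (one-sample on differences) test: n = ((z_{α/2} + z_β) / d)².
z_{α/2} + z_β = 1.645 + 0.842 = 2.487.
n = (2.487 / 0.36)² = 6.908² = 47.73.
Round up.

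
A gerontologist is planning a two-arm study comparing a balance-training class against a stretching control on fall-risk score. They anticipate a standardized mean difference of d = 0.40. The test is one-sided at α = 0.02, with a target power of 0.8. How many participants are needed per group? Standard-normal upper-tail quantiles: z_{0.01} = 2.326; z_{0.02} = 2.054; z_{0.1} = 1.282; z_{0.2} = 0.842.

For two independent groups with equal n: n = 2·((z_{α} + z_β) / d)².
z_{α} + z_β = 2.054 + 0.842 = 2.896.
n = 2 × (2.896 / 0.40)² = 2 × 7.240² = 2 × 52.42 = 104.8.
Round up to the next whole participant.

n = 105 per group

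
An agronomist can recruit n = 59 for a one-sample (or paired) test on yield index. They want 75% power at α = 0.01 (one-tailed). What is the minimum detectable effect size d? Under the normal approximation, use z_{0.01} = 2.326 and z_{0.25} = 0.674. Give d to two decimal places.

For a single sample (or paired design) of n = 59: d_min = (z_{α} + z_β)/√n.
z-sum = 2.326 + 0.674 = 3.000.
d_min = 3.000 / √59 = 3.000 / 7.681 = 0.391.

d_min ≈ 0.39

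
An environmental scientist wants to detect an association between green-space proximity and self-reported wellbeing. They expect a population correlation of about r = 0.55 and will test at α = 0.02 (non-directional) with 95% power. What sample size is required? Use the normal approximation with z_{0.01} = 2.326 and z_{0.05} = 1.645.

Fisher's z: C = ½·ln((1+r)/(1−r)) = ½·ln(3.4444) = 0.6184.
n = ((z_{α/2} + z_β)/C)² + 3.
(2.326 + 1.645) / 0.6184 = 3.971 / 0.6184 = 6.421.
n = 6.421² + 3 = 41.23 + 3 = 44.2.
Round up.

n = 45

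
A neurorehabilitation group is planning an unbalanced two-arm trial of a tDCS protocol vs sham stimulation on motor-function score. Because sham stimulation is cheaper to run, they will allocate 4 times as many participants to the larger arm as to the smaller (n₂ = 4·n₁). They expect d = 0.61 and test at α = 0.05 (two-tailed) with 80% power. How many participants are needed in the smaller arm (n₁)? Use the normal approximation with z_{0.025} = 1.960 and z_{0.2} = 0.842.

n₁ = 27

With allocation ratio k = n₂/n₁ = 4, Var(x̄₁−x̄₂) = σ²(1/n₁ + 1/(k·n₁)) = σ²·(k+1)/(k·n₁).
So n₁ = (1 + 1/k)·((z_{α/2} + z_β)/d)² = 1.250 × (2.802/0.61)².
n₁ = 1.250 × 21.10 = 26.4.
Round up: n₁ = 27, giving n₂ = 4 × 27 = 108.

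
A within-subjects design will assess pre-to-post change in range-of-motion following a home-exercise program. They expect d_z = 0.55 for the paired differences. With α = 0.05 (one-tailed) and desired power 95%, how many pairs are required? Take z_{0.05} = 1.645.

n = 36 pairs

For a paired (one-sample on differences) test: n = ((z_{α} + z_β) / d)².
z_{α} + z_β = 1.645 + 1.645 = 3.290.
n = (3.290 / 0.55)² = 5.982² = 35.78.
Round up.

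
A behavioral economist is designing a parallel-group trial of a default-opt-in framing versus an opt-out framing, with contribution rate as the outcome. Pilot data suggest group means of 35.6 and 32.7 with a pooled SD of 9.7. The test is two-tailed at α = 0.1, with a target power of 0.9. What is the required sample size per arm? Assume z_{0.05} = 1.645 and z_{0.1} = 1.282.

Cohen's d = |M₁ − M₂| / SD_pooled = |35.6 − 32.7| / 9.7 = 2.9 / 9.7 = 0.299.
For two independent groups with equal n: n = 2·((z_{α/2} + z_β) / d)².
z_{α/2} + z_β = 1.645 + 1.282 = 2.927.
n = 2 × (2.927 / 0.299)² = 2 × 9.789² = 2 × 95.83 = 191.7.
Round up to the next whole participant.

n = 192 per group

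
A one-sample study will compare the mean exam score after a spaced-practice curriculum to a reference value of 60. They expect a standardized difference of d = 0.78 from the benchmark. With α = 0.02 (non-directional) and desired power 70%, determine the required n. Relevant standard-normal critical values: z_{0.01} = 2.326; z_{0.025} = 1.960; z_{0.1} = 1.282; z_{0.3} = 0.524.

For a one-sample test: n = ((z_{α/2} + z_β) / d)².
z_{α/2} + z_β = 2.326 + 0.524 = 2.850.
n = (2.850 / 0.78)² = 3.654² = 13.35.
Round up.

n = 14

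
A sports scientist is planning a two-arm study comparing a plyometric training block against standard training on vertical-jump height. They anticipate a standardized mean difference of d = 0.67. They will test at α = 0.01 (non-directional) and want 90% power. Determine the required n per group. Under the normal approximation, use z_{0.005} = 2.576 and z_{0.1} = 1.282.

For two independent groups with equal n: n = 2·((z_{α/2} + z_β) / d)².
z_{α/2} + z_β = 2.576 + 1.282 = 3.858.
n = 2 × (3.858 / 0.67)² = 2 × 5.758² = 2 × 33.16 = 66.3.
Round up to the next whole participant.

n = 67 per group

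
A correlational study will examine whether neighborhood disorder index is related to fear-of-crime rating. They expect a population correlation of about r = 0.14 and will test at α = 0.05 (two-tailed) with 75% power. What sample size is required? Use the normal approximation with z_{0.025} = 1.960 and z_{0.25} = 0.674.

n = 353

Fisher's z: C = ½·ln((1+r)/(1−r)) = ½·ln(1.3256) = 0.1409.
n = ((z_{α/2} + z_β)/C)² + 3.
(1.960 + 0.674) / 0.1409 = 2.634 / 0.1409 = 18.694.
n = 18.694² + 3 = 349.47 + 3 = 352.5.
Round up.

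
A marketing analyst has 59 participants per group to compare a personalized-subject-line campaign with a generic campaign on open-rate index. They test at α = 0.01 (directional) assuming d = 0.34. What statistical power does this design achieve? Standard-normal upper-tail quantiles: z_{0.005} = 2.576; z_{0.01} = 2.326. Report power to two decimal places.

For two equal groups, power = Φ(d·√(n/2) − z_{α}).
d·√(n/2) = 0.34 × √(59/2) = 0.34 × 5.431 = 1.847.
z_β = 1.847 − 2.326 = -0.479.
Power = Φ(-0.479) = 0.316.

power ≈ 0.32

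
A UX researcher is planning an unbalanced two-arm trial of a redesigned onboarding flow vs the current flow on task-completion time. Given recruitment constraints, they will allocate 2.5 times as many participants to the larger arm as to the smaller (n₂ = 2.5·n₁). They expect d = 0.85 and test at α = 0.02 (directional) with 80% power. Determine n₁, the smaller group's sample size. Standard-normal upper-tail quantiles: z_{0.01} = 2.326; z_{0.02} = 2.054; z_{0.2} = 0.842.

n₁ = 17

With allocation ratio k = n₂/n₁ = 2.5, Var(x̄₁−x̄₂) = σ²(1/n₁ + 1/(k·n₁)) = σ²·(k+1)/(k·n₁).
So n₁ = (1 + 1/k)·((z_{α} + z_β)/d)² = 1.400 × (2.896/0.85)².
n₁ = 1.400 × 11.61 = 16.3.
Round up: n₁ = 17, giving n₂ = ⌈2.5 × 17⌉ = ⌈42.5⌉ = 43.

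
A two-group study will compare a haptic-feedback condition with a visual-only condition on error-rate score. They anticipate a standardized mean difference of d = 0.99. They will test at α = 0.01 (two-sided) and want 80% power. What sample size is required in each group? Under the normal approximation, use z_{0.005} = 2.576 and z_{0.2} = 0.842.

n = 24 per group

For two independent groups with equal n: n = 2·((z_{α/2} + z_β) / d)².
z_{α/2} + z_β = 2.576 + 0.842 = 3.418.
n = 2 × (3.418 / 0.99)² = 2 × 3.453² = 2 × 11.92 = 23.8.
Round up to the next whole participant.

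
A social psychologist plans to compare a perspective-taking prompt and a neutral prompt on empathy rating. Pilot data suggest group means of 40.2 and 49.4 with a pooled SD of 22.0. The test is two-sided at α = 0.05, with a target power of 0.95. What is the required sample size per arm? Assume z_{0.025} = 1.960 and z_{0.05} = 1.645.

n = 149 per group

Cohen's d = |M₁ − M₂| / SD_pooled = |40.2 − 49.4| / 22.0 = 9.2 / 22.0 = 0.418.
For two independent groups with equal n: n = 2·((z_{α/2} + z_β) / d)².
z_{α/2} + z_β = 1.960 + 1.645 = 3.605.
n = 2 × (3.605 / 0.418)² = 2 × 8.624² = 2 × 74.38 = 148.8.
Round up to the next whole participant.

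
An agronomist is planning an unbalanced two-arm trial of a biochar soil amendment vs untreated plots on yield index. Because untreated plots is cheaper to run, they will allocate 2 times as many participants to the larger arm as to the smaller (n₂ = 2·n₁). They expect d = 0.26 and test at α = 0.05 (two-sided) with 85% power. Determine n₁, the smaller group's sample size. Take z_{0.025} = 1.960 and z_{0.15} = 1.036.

With allocation ratio k = n₂/n₁ = 2, Var(x̄₁−x̄₂) = σ²(1/n₁ + 1/(k·n₁)) = σ²·(k+1)/(k·n₁).
So n₁ = (1 + 1/k)·((z_{α/2} + z_β)/d)² = 1.500 × (2.996/0.26)².
n₁ = 1.500 × 132.78 = 199.2.
Round up: n₁ = 200, giving n₂ = 2 × 200 = 400.

n₁ = 200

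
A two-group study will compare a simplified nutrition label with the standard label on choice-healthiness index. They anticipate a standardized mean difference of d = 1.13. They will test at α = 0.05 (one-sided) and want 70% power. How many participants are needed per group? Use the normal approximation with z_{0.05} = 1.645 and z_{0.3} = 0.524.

n = 8 per group

For two independent groups with equal n: n = 2·((z_{α} + z_β) / d)².
z_{α} + z_β = 1.645 + 0.524 = 2.169.
n = 2 × (2.169 / 1.13)² = 2 × 1.919² = 2 × 3.68 = 7.4.
Round up to the next whole participant.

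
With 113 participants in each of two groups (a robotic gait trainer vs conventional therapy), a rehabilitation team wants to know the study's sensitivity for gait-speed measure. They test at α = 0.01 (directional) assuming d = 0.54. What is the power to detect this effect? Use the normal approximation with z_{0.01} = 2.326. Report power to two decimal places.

For two equal groups, power = Φ(d·√(n/2) − z_{α}).
d·√(n/2) = 0.54 × √(113/2) = 0.54 × 7.517 = 4.059.
z_β = 4.059 − 2.326 = 1.733.
Power = Φ(1.733) = 0.958.

power ≈ 0.96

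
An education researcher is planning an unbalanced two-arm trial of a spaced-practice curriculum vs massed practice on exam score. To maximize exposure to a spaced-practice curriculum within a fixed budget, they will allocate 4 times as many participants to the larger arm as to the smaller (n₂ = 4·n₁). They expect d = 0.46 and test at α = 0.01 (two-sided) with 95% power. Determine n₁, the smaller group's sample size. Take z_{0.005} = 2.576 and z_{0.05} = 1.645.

n₁ = 106

With allocation ratio k = n₂/n₁ = 4, Var(x̄₁−x̄₂) = σ²(1/n₁ + 1/(k·n₁)) = σ²·(k+1)/(k·n₁).
So n₁ = (1 + 1/k)·((z_{α/2} + z_β)/d)² = 1.250 × (4.221/0.46)².
n₁ = 1.250 × 84.20 = 105.3.
Round up: n₁ = 106, giving n₂ = 4 × 106 = 424.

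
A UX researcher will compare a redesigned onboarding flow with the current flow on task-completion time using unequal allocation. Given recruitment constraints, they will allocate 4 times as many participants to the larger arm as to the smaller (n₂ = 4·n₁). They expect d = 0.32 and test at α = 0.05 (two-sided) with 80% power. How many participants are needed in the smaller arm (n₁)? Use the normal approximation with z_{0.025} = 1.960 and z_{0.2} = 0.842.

With allocation ratio k = n₂/n₁ = 4, Var(x̄₁−x̄₂) = σ²(1/n₁ + 1/(k·n₁)) = σ²·(k+1)/(k·n₁).
So n₁ = (1 + 1/k)·((z_{α/2} + z_β)/d)² = 1.250 × (2.802/0.32)².
n₁ = 1.250 × 76.67 = 95.8.
Round up: n₁ = 96, giving n₂ = 4 × 96 = 384.

n₁ = 96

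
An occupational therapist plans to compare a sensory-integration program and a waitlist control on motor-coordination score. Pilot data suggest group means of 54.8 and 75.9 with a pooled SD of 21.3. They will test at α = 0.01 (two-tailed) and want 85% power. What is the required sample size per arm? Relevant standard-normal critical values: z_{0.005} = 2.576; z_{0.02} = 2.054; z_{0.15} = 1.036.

Cohen's d = |M₁ − M₂| / SD_pooled = |54.8 − 75.9| / 21.3 = 21.1 / 21.3 = 0.991.
For two independent groups with equal n: n = 2·((z_{α/2} + z_β) / d)².
z_{α/2} + z_β = 2.576 + 1.036 = 3.612.
n = 2 × (3.612 / 0.991)² = 2 × 3.645² = 2 × 13.28 = 26.6.
Round up to the next whole participant.

n = 27 per group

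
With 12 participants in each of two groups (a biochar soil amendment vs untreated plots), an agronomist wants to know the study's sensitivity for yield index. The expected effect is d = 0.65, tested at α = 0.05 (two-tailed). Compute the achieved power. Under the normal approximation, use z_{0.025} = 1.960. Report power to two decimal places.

For two equal groups, power = Φ(d·√(n/2) − z_{α/2}).
d·√(n/2) = 0.65 × √(12/2) = 0.65 × 2.449 = 1.592.
z_β = 1.592 − 1.960 = -0.368.
Power = Φ(-0.368) = 0.356.

power ≈ 0.36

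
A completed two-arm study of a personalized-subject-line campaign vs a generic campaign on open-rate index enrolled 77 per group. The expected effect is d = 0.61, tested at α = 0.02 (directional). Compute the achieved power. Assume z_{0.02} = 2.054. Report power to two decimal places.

power ≈ 0.96

For two equal groups, power = Φ(d·√(n/2) − z_{α}).
d·√(n/2) = 0.61 × √(77/2) = 0.61 × 6.205 = 3.785.
z_β = 3.785 − 2.054 = 1.731.
Power = Φ(1.731) = 0.958.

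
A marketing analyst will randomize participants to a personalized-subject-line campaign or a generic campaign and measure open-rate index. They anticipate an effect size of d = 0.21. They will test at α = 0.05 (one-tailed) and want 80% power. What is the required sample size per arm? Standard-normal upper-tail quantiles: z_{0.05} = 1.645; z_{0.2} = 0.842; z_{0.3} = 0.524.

For two independent groups with equal n: n = 2·((z_{α} + z_β) / d)².
z_{α} + z_β = 1.645 + 0.842 = 2.487.
n = 2 × (2.487 / 0.21)² = 2 × 11.843² = 2 × 140.25 = 280.5.
Round up to the next whole participant.

n = 281 per group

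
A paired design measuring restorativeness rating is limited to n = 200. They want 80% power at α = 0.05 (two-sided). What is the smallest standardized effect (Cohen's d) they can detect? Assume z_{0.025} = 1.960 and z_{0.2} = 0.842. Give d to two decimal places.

For a single sample (or paired design) of n = 200: d_min = (z_{α/2} + z_β)/√n.
z-sum = 1.960 + 0.842 = 2.802.
d_min = 2.802 / √200 = 2.802 / 14.142 = 0.198.

d_min ≈ 0.20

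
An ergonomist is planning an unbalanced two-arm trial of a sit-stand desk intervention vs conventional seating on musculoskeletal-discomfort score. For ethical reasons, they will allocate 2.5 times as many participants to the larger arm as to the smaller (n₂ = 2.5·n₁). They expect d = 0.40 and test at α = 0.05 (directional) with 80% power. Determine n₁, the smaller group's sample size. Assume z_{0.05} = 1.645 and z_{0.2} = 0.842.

n₁ = 55

With allocation ratio k = n₂/n₁ = 2.5, Var(x̄₁−x̄₂) = σ²(1/n₁ + 1/(k·n₁)) = σ²·(k+1)/(k·n₁).
So n₁ = (1 + 1/k)·((z_{α} + z_β)/d)² = 1.400 × (2.487/0.40)².
n₁ = 1.400 × 38.66 = 54.1.
Round up: n₁ = 55, giving n₂ = ⌈2.5 × 55⌉ = ⌈137.5⌉ = 138.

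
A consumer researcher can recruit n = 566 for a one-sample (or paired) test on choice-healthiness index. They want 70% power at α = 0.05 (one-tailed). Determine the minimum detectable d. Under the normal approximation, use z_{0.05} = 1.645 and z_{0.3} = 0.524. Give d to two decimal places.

d_min ≈ 0.09

For a single sample (or paired design) of n = 566: d_min = (z_{α} + z_β)/√n.
z-sum = 1.645 + 0.524 = 2.169.
d_min = 2.169 / √566 = 2.169 / 23.791 = 0.091.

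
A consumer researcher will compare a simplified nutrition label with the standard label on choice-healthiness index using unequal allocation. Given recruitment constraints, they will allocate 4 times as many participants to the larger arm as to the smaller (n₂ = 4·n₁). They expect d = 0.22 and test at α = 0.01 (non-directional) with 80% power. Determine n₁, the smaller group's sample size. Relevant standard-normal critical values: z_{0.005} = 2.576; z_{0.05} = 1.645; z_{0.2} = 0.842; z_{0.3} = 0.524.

With allocation ratio k = n₂/n₁ = 4, Var(x̄₁−x̄₂) = σ²(1/n₁ + 1/(k·n₁)) = σ²·(k+1)/(k·n₁).
So n₁ = (1 + 1/k)·((z_{α/2} + z_β)/d)² = 1.250 × (3.418/0.22)².
n₁ = 1.250 × 241.38 = 301.7.
Round up: n₁ = 302, giving n₂ = 4 × 302 = 1208.

n₁ = 302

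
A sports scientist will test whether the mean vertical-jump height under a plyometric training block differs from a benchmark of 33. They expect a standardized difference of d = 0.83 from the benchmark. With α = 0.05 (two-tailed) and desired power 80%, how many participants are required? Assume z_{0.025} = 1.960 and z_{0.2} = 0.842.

For a one-sample test: n = ((z_{α/2} + z_β) / d)².
z_{α/2} + z_β = 1.960 + 0.842 = 2.802.
n = (2.802 / 0.83)² = 3.376² = 11.40.
Round up.

n = 12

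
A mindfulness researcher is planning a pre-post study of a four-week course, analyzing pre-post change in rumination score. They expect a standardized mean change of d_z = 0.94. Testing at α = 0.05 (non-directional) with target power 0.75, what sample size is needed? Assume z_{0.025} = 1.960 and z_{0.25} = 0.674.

For a paired (one-sample on differences) test: n = ((z_{α/2} + z_β) / d)².
z_{α/2} + z_β = 1.960 + 0.674 = 2.634.
n = (2.634 / 0.94)² = 2.802² = 7.85.
Round up.

n = 8 pairs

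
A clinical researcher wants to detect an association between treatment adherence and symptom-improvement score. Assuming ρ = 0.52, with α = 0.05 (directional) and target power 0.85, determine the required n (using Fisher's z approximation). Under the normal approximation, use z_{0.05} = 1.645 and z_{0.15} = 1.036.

n = 25

Fisher's z: C = ½·ln((1+r)/(1−r)) = ½·ln(3.1667) = 0.5763.
n = ((z_{α} + z_β)/C)² + 3.
(1.645 + 1.036) / 0.5763 = 2.681 / 0.5763 = 4.652.
n = 4.652² + 3 = 21.64 + 3 = 24.6.
Round up.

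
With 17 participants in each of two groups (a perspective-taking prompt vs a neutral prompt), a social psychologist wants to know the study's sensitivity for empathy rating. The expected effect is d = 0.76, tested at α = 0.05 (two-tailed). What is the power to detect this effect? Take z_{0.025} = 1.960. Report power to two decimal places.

For two equal groups, power = Φ(d·√(n/2) − z_{α/2}).
d·√(n/2) = 0.76 × √(17/2) = 0.76 × 2.915 = 2.216.
z_β = 2.216 − 1.960 = 0.256.
Power = Φ(0.256) = 0.601.

power ≈ 0.60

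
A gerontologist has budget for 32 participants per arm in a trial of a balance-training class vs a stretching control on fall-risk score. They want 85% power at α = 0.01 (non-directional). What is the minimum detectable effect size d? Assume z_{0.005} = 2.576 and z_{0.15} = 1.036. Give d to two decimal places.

d_min ≈ 0.90

For two independent groups of n = 32 each: d_min = (z_{α/2} + z_β)·√(2/n).
z-sum = 2.576 + 1.036 = 3.612.
d_min = 3.612 × √(2/32) = 3.612 × 0.2500 = 0.903.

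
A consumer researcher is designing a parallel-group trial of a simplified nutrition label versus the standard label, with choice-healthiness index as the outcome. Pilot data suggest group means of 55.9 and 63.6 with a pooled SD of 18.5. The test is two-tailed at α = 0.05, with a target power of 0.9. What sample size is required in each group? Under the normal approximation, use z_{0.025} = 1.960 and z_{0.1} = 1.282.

n = 122 per group

Cohen's d = |M₁ − M₂| / SD_pooled = |55.9 − 63.6| / 18.5 = 7.7 / 18.5 = 0.416.
For two independent groups with equal n: n = 2·((z_{α/2} + z_β) / d)².
z_{α/2} + z_β = 1.960 + 1.282 = 3.242.
n = 2 × (3.242 / 0.416)² = 2 × 7.793² = 2 × 60.74 = 121.5.
Round up to the next whole participant.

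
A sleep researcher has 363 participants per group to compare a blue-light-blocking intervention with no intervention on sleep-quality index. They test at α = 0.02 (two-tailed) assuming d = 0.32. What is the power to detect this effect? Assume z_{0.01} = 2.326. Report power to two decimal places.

power ≈ 0.98

For two equal groups, power = Φ(d·√(n/2) − z_{α/2}).
d·√(n/2) = 0.32 × √(363/2) = 0.32 × 13.472 = 4.311.
z_β = 4.311 − 2.326 = 1.985.
Power = Φ(1.985) = 0.976.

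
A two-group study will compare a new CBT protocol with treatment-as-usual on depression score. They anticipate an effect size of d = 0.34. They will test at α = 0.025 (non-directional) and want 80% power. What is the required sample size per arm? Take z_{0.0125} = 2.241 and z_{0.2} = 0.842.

For two independent groups with equal n: n = 2·((z_{α/2} + z_β) / d)².
z_{α/2} + z_β = 2.241 + 0.842 = 3.083.
n = 2 × (3.083 / 0.34)² = 2 × 9.068² = 2 × 82.22 = 164.4.
Round up to the next whole participant.

n = 165 per group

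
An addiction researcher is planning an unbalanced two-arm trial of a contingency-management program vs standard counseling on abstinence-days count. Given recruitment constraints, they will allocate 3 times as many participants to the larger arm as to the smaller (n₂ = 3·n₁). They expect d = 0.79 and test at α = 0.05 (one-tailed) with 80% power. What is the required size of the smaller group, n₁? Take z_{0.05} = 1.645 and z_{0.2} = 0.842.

With allocation ratio k = n₂/n₁ = 3, Var(x̄₁−x̄₂) = σ²(1/n₁ + 1/(k·n₁)) = σ²·(k+1)/(k·n₁).
So n₁ = (1 + 1/k)·((z_{α} + z_β)/d)² = 1.333 × (2.487/0.79)².
n₁ = 1.333 × 9.91 = 13.2.
Round up: n₁ = 14, giving n₂ = 3 × 14 = 42.

n₁ = 14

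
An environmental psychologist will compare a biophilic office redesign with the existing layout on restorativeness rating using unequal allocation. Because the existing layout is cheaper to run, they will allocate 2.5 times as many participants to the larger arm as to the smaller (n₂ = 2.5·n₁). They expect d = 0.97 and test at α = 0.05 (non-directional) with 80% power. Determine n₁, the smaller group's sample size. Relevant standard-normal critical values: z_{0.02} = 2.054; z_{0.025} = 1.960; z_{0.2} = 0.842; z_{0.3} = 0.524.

With allocation ratio k = n₂/n₁ = 2.5, Var(x̄₁−x̄₂) = σ²(1/n₁ + 1/(k·n₁)) = σ²·(k+1)/(k·n₁).
So n₁ = (1 + 1/k)·((z_{α/2} + z_β)/d)² = 1.400 × (2.802/0.97)².
n₁ = 1.400 × 8.34 = 11.7.
Round up: n₁ = 12, giving n₂ = 2.5 × 12 = 30.

n₁ = 12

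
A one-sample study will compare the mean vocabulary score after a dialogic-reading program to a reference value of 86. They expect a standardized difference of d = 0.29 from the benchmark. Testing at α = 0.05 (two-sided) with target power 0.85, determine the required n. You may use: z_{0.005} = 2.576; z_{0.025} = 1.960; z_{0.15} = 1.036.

For a one-sample test: n = ((z_{α/2} + z_β) / d)².
z_{α/2} + z_β = 1.960 + 1.036 = 2.996.
n = (2.996 / 0.29)² = 10.331² = 106.73.
Round up.

n = 107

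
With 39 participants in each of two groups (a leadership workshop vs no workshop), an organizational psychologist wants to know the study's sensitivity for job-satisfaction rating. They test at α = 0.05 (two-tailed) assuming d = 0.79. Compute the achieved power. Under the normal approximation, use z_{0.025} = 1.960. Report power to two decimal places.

For two equal groups, power = Φ(d·√(n/2) − z_{α/2}).
d·√(n/2) = 0.79 × √(39/2) = 0.79 × 4.416 = 3.489.
z_β = 3.489 − 1.960 = 1.529.
Power = Φ(1.529) = 0.937.

power ≈ 0.94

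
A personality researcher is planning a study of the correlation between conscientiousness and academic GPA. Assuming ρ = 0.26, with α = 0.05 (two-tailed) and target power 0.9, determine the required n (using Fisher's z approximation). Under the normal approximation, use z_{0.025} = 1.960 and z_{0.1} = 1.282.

n = 152

Fisher's z: C = ½·ln((1+r)/(1−r)) = ½·ln(1.7027) = 0.2661.
n = ((z_{α/2} + z_β)/C)² + 3.
(1.960 + 1.282) / 0.2661 = 3.242 / 0.2661 = 12.183.
n = 12.183² + 3 = 148.43 + 3 = 151.4.
Round up.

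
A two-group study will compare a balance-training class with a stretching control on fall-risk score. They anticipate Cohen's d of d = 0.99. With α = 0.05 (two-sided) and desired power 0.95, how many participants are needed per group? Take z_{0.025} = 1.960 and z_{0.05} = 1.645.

n = 27 per group

For two independent groups with equal n: n = 2·((z_{α/2} + z_β) / d)².
z_{α/2} + z_β = 1.960 + 1.645 = 3.605.
n = 2 × (3.605 / 0.99)² = 2 × 3.641² = 2 × 13.26 = 26.5.
Round up to the next whole participant.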